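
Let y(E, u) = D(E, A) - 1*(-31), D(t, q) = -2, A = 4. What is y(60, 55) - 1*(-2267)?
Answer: 2296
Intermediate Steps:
y(E, u) = 29 (y(E, u) = -2 - 1*(-31) = -2 + 31 = 29)
y(60, 55) - 1*(-2267) = 29 - 1*(-2267) = 29 + 2267 = 2296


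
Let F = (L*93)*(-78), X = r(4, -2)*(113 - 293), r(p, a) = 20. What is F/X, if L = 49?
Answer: 19747/200 ≈ 98.735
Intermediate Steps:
X = -3600 (X = 20*(113 - 293) = 20*(-180) = -3600)
F = -355446 (F = (49*93)*(-78) = 4557*(-78) = -355446)
F/X = -355446/(-3600) = -355446*(-1/3600) = 19747/200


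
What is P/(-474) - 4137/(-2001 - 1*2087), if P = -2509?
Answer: 872695/138408 ≈ 6.3052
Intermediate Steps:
P/(-474) - 4137/(-2001 - 1*2087) = -2509/(-474) - 4137/(-2001 - 1*2087) = -2509*(-1/474) - 4137/(-2001 - 2087) = 2509/474 - 4137/(-4088) = 2509/474 - 4137*(-1/4088) = 2509/474 + 591/584 = 872695/138408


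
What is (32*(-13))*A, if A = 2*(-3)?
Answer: 2496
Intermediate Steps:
A = -6
(32*(-13))*A = (32*(-13))*(-6) = -416*(-6) = 2496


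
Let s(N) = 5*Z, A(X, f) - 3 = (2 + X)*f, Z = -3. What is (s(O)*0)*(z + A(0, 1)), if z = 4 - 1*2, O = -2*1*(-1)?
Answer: 0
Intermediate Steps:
O = 2 (O = -2*(-1) = 2)
A(X, f) = 3 + f*(2 + X) (A(X, f) = 3 + (2 + X)*f = 3 + f*(2 + X))
z = 2 (z = 4 - 2 = 2)
s(N) = -15 (s(N) = 5*(-3) = -15)
(s(O)*0)*(z + A(0, 1)) = (-15*0)*(2 + (3 + 2*1 + 0*1)) = 0*(2 + (3 + 2 + 0)) = 0*(2 + 5) = 0*7 = 0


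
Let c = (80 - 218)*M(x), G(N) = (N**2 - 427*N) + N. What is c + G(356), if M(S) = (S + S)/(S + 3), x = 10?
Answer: -326720/13 ≈ -25132.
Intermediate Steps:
M(S) = 2*S/(3 + S) (M(S) = (2*S)/(3 + S) = 2*S/(3 + S))
G(N) = N**2 - 426*N
c = -2760/13 (c = (80 - 218)*(2*10/(3 + 10)) = -276*10/13 = -138*20/13 = -2760/13 ≈ -212.31)
c + G(356) = -2760/13 + 356*(-426 + 356) = -2760/13 + 356*(-70) = -2760/13 - 24920 = -326720/13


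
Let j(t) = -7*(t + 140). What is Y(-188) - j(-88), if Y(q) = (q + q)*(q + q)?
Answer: 141740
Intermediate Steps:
Y(q) = 4*q² (Y(q) = (2*q)*(2*q) = 4*q²)
j(t) = -980 - 7*t (j(t) = -7*(140 + t) = -980 - 7*t)
Y(-188) - j(-88) = 4*(-188)² - (-980 - 7*(-88)) = 4*35344 - (-980 + 616) = 141376 - 1*(-364) = 141376 + 364 = 141740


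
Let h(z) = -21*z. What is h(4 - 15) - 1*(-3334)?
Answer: 3565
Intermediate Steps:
h(4 - 15) - 1*(-3334) = -21*(4 - 15) - 1*(-3334) = -21*(-11) + 3334 = 231 + 3334 = 3565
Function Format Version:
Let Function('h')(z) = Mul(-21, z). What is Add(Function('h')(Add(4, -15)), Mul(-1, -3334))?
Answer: 3565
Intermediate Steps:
Add(Function('h')(Add(4, -15)), Mul(-1, -3334)) = Add(Mul(-21, Add(4, -15)), Mul(-1, -3334)) = Add(Mul(-21, -11), 3334) = Add(231, 3334) = 3565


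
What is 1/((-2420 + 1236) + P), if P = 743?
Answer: -1/441 ≈ -0.0022676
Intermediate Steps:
1/((-2420 + 1236) + P) = 1/((-2420 + 1236) + 743) = 1/(-1184 + 743) = 1/(-441) = -1/441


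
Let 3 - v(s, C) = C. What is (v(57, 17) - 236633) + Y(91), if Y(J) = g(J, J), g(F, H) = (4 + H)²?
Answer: -227622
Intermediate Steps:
v(s, C) = 3 - C
Y(J) = (4 + J)²
(v(57, 17) - 236633) + Y(91) = ((3 - 1*17) - 236633) + (4 + 91)² = ((3 - 17) - 236633) + 95² = (-14 - 236633) + 9025 = -236647 + 9025 = -227622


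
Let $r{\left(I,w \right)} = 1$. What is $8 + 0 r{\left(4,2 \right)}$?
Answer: $8$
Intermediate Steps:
$8 + 0 r{\left(4,2 \right)} = 8 + 0 \cdot 1 = 8 + 0 = 8$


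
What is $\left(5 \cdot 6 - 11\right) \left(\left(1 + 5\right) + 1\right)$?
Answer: $133$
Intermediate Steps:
$\left(5 \cdot 6 - 11\right) \left(\left(1 + 5\right) + 1\right) = \left(30 - 11\right) \left(6 + 1\right) = 19 \cdot 7 = 133$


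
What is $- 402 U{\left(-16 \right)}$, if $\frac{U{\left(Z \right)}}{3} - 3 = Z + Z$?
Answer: $34974$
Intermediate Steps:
$U{\left(Z \right)} = 9 + 6 Z$ ($U{\left(Z \right)} = 9 + 3 \left(Z + Z\right) = 9 + 3 \cdot 2 Z = 9 + 6 Z$)
$- 402 U{\left(-16 \right)} = - 402 \left(9 + 6 \left(-16\right)\right) = - 402 \left(9 - 96\right) = \left(-402\right) \left(-87\right) = 34974$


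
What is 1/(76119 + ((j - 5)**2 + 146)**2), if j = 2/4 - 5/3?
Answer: 1296/142540849 ≈ 9.0921e-6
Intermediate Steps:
j = -7/6 (j = 2*(1/4) - 5*1/3 = 1/2 - 5/3 = -7/6 ≈ -1.1667)
1/(76119 + ((j - 5)**2 + 146)**2) = 1/(76119 + ((-7/6 - 5)**2 + 146)**2) = 1/(76119 + ((-37/6)**2 + 146)**2) = 1/(76119 + (1369/36 + 146)**2) = 1/(76119 + (6625/36)**2) = 1/(76119 + 43890625/1296) = 1/(142540849/1296) = 1296/142540849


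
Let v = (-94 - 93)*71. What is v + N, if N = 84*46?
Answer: -9413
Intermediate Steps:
N = 3864
v = -13277 (v = -187*71 = -13277)
v + N = -13277 + 3864 = -9413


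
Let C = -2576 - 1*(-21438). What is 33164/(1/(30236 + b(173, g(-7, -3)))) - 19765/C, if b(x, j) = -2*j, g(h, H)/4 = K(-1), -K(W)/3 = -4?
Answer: 18853756531755/18862 ≈ 9.9956e+8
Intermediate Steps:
K(W) = 12 (K(W) = -3*(-4) = 12)
g(h, H) = 48 (g(h, H) = 4*12 = 48)
C = 18862 (C = -2576 + 21438 = 18862)
33164/(1/(30236 + b(173, g(-7, -3)))) - 19765/C = 33164/(1/(30236 - 2*48)) - 19765/18862 = 33164/(1/(30236 - 96)) - 19765*1/18862 = 33164/(1/30140) - 19765/18862 = 33164*30140 - 19765/18862 = 999562960 - 19765/18862 = 18853756531755/18862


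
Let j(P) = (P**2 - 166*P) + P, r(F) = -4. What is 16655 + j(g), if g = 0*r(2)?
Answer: 16655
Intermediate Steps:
g = 0 (g = 0*(-4) = 0)
j(P) = P**2 - 165*P
16655 + j(g) = 16655 + 0*(-165 + 0) = 16655 + 0*(-165) = 16655 + 0 = 16655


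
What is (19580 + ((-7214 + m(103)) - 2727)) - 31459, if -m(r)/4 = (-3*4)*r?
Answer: -16876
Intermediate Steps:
m(r) = 48*r (m(r) = -4*(-3*4)*r = -(-48)*r = 48*r)
(19580 + ((-7214 + m(103)) - 2727)) - 31459 = (19580 + ((-7214 + 48*103) - 2727)) - 31459 = (19580 + ((-7214 + 4944) - 2727)) - 31459 = (19580 + (-2270 - 2727)) - 31459 = (19580 - 4997) - 31459 = 14583 - 31459 = -16876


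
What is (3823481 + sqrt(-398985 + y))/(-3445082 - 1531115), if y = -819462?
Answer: -3823481/4976197 - 3*I*sqrt(135383)/4976197 ≈ -0.76835 - 0.00022182*I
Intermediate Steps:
(3823481 + sqrt(-398985 + y))/(-3445082 - 1531115) = (3823481 + sqrt(-398985 - 819462))/(-3445082 - 1531115) = (3823481 + sqrt(-1218447))/(-4976197) = (3823481 + 3*I*sqrt(135383))*(-1/4976197) = -3823481/4976197 - 3*I*sqrt(135383)/4976197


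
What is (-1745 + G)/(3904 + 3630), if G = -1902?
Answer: -3647/7534 ≈ -0.48407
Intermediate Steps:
(-1745 + G)/(3904 + 3630) = (-1745 - 1902)/(3904 + 3630) = -3647/7534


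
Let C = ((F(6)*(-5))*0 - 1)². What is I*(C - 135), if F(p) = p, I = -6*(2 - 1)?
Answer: 804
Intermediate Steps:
I = -6 (I = -6*1 = -6)
C = 1 (C = ((6*(-5))*0 - 1)² = (-30*0 - 1)² = (0 - 1)² = (-1)² = 1)
I*(C - 135) = -6*(1 - 135) = -6*(-134) = 804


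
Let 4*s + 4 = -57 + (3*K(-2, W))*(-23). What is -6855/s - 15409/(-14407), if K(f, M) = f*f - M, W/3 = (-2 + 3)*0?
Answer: 400232773/4855159 ≈ 82.435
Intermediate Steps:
W = 0 (W = 3*((-2 + 3)*0) = 3*(1*0) = 3*0 = 0)
K(f, M) = f**2 - M
s = -337/4 (s = -1 + (-57 + (3*((-2)**2 - 1*0))*(-23))/4 = -1 + (-57 + (3*(4 + 0))*(-23))/4 = -1 + (-57 + (3*4)*(-23))/4 = -1 + (-57 + 12*(-23))/4 = -1 + (-57 - 276)/4 = -1 + (1/4)*(-333) = -1 - 333/4 = -337/4 ≈ -84.250)
-6855/s - 15409/(-14407) = -6855/(-337/4) - 15409/(-14407) = -6855*(-4/337) - 15409*(-1/14407) = 27420/337 + 15409/14407 = 400232773/4855159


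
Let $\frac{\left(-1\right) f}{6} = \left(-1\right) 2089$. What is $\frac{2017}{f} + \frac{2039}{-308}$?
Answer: $- \frac{12467795}{1930236} \approx -6.4592$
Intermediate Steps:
$f = 12534$ ($f = - 6 \left(\left(-1\right) 2089\right) = \left(-6\right) \left(-2089\right) = 12534$)
$\frac{2017}{f} + \frac{2039}{-308} = \frac{2017}{12534} + \frac{2039}{-308} = 2017 \cdot \frac{1}{12534} + 2039 \left(- \frac{1}{308}\right) = \frac{2017}{12534} - \frac{2039}{308} = - \frac{12467795}{1930236}$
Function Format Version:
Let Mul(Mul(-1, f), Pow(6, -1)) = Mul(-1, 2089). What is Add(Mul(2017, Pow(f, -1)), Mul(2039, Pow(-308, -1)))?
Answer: Rational(-12467795, 1930236) ≈ -6.4592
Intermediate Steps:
f = 12534 (f = Mul(-6, Mul(-1, 2089)) = Mul(-6, -2089) = 12534)
Add(Mul(2017, Pow(f, -1)), Mul(2039, Pow(-308, -1))) = Add(Mul(2017, Pow(12534, -1)), Mul(2039, Pow(-308, -1))) = Add(Mul(2017, Rational(1, 12534)), Mul(2039, Rational(-1, 308))) = Add(Rational(2017, 12534), Rational(-2039, 308)) = Rational(-12467795, 1930236)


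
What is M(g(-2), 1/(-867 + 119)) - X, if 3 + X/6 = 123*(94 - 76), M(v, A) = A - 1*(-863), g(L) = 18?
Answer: -9277445/748 ≈ -12403.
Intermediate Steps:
M(v, A) = 863 + A (M(v, A) = A + 863 = 863 + A)
X = 13266 (X = -18 + 6*(123*(94 - 76)) = -18 + 6*(123*18) = -18 + 6*2214 = -18 + 13284 = 13266)
M(g(-2), 1/(-867 + 119)) - X = (863 + 1/(-867 + 119)) - 1*13266 = (863 + 1/(-748)) - 13266 = (863 - 1/748) - 13266 = 645523/748 - 13266 = -9277445/748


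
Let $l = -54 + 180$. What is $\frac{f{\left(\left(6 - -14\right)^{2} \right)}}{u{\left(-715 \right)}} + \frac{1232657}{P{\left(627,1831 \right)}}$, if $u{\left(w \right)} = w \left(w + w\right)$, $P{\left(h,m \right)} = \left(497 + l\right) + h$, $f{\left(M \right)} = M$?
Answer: $\frac{25206612993}{25561250} \approx 986.13$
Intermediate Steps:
$l = 126$
$P{\left(h,m \right)} = 623 + h$ ($P{\left(h,m \right)} = \left(497 + 126\right) + h = 623 + h$)
$u{\left(w \right)} = 2 w^{2}$ ($u{\left(w \right)} = w 2 w = 2 w^{2}$)
$\frac{f{\left(\left(6 - -14\right)^{2} \right)}}{u{\left(-715 \right)}} + \frac{1232657}{P{\left(627,1831 \right)}} = \frac{\left(6 - -14\right)^{2}}{2 \left(-715\right)^{2}} + \frac{1232657}{623 + 627} = \frac{\left(6 + 14\right)^{2}}{2 \cdot 511225} + \frac{1232657}{1250} = \frac{20^{2}}{1022450} + 1232657 \cdot \frac{1}{1250} = 400 \cdot \frac{1}{1022450} + \frac{1232657}{1250} = \frac{8}{20449} + \frac{1232657}{1250} = \frac{25206612993}{25561250}$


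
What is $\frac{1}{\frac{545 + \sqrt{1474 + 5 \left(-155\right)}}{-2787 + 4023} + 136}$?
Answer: $\frac{104220138}{14219893091} - \frac{618 \sqrt{699}}{14219893091} \approx 0.007328$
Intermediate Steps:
$\frac{1}{\frac{545 + \sqrt{1474 + 5 \left(-155\right)}}{-2787 + 4023} + 136} = \frac{1}{\frac{545 + \sqrt{1474 - 775}}{1236} + 136} = \frac{1}{\left(545 + \sqrt{699}\right) \frac{1}{1236} + 136} = \frac{1}{\left(\frac{545}{1236} + \frac{\sqrt{699}}{1236}\right) + 136} = \frac{1}{\frac{168641}{1236} + \frac{\sqrt{699}}{1236}}$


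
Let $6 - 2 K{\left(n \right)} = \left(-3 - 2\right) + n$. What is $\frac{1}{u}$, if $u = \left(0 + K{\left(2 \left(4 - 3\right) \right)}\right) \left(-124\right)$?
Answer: $- \frac{1}{558} \approx -0.0017921$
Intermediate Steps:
$K{\left(n \right)} = \frac{11}{2} - \frac{n}{2}$ ($K{\left(n \right)} = 3 - \frac{\left(-3 - 2\right) + n}{2} = 3 - \frac{-5 + n}{2} = 3 - \left(- \frac{5}{2} + \frac{n}{2}\right) = \frac{11}{2} - \frac{n}{2}$)
$u = -558$ ($u = \left(0 + \left(\frac{11}{2} - \frac{2 \left(4 - 3\right)}{2}\right)\right) \left(-124\right) = \left(0 + \left(\frac{11}{2} - \frac{2 \cdot 1}{2}\right)\right) \left(-124\right) = \left(0 + \left(\frac{11}{2} - 1\right)\right) \left(-124\right) = \left(0 + \frac{9}{2}\right) \left(-124\right) = \frac{9}{2} \left(-124\right) = -558$)
$\frac{1}{u} = \frac{1}{-558} = - \frac{1}{558}$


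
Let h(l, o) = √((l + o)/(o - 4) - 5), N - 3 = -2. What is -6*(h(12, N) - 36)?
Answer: 216 - 4*I*√21 ≈ 216.0 - 18.33*I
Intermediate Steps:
N = 1 (N = 3 - 2 = 1)
h(l, o) = √(-5 + (l + o)/(-4 + o)) (h(l, o) = √((l + o)/(-4 + o) - 5) = √(-5 + (l + o)/(-4 + o)))
-6*(h(12, N) - 36) = -6*(√((20 + 12 - 4*1)/(-4 + 1)) - 36) = -6*(√((20 + 12 - 4)/(-3)) - 36) = -6*(√(-⅓*28) - 36) = -6*(√(-28/3) - 36) = -6*(2*I*√21/3 - 36) = -6*(-36 + 2*I*√21/3) = 216 - 4*I*√21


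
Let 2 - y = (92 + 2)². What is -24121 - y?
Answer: -15287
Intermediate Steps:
y = -8834 (y = 2 - (92 + 2)² = 2 - 1*94² = 2 - 1*8836 = 2 - 8836 = -8834)
-24121 - y = -24121 - 1*(-8834) = -24121 + 8834 = -15287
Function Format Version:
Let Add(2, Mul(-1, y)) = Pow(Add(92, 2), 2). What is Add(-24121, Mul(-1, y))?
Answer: -15287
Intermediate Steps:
y = -8834 (y = Add(2, Mul(-1, Pow(Add(92, 2), 2))) = Add(2, Mul(-1, Pow(94, 2))) = Add(2, Mul(-1, 8836)) = Add(2, -8836) = -8834)
Add(-24121, Mul(-1, y)) = Add(-24121, Mul(-1, -8834)) = Add(-24121, 8834) = -15287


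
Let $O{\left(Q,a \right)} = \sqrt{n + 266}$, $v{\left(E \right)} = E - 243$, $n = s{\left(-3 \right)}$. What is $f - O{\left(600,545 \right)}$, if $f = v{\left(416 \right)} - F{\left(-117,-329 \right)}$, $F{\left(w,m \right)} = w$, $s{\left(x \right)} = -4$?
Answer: $290 - \sqrt{262} \approx 273.81$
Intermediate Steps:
$n = -4$
$v{\left(E \right)} = -243 + E$
$O{\left(Q,a \right)} = \sqrt{262}$ ($O{\left(Q,a \right)} = \sqrt{-4 + 266} = \sqrt{262}$)
$f = 290$ ($f = \left(-243 + 416\right) - -117 = 173 + 117 = 290$)
$f - O{\left(600,545 \right)} = 290 - \sqrt{262}$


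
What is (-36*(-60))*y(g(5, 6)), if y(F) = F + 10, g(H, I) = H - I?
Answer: 19440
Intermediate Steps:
y(F) = 10 + F
(-36*(-60))*y(g(5, 6)) = (-36*(-60))*(10 + (5 - 1*6)) = 2160*(10 + (5 - 6)) = 2160*(10 - 1) = 2160*9 = 19440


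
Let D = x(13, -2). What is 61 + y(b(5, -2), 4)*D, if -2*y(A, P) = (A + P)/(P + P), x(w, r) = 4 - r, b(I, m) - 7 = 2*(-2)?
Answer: 467/8 ≈ 58.375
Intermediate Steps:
b(I, m) = 3 (b(I, m) = 7 + 2*(-2) = 7 - 4 = 3)
y(A, P) = -(A + P)/(4*P) (y(A, P) = -(A + P)/(2*(P + P)) = -(A + P)/(2*(2*P)) = -(A + P)*1/(2*P)/2 = -(A + P)/(4*P))
D = 6 (D = 4 - 1*(-2) = 4 + 2 = 6)
61 + y(b(5, -2), 4)*D = 61 + ((1/4)*(-1*3 - 1*4)/4)*6 = 61 + ((1/4)*(1/4)*(-3 - 4))*6 = 61 + ((1/4)*(1/4)*(-7))*6 = 61 - 7/16*6 = 61 - 21/8 = 467/8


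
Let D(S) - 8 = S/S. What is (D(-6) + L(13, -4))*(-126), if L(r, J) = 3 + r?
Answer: -3150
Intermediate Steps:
D(S) = 9 (D(S) = 8 + S/S = 8 + 1 = 9)
(D(-6) + L(13, -4))*(-126) = (9 + (3 + 13))*(-126) = (9 + 16)*(-126) = 25*(-126) = -3150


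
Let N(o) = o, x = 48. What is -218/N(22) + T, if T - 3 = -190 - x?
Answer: -2694/11 ≈ -244.91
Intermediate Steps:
T = -235 (T = 3 + (-190 - 1*48) = 3 + (-190 - 48) = 3 - 238 = -235)
-218/N(22) + T = -218/22 - 235 = -218*1/22 - 235 = -109/11 - 235 = -2694/11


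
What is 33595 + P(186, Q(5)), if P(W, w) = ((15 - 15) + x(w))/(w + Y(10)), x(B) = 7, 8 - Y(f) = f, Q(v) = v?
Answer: 100792/3 ≈ 33597.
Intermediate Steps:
Y(f) = 8 - f
P(W, w) = 7/(-2 + w) (P(W, w) = ((15 - 15) + 7)/(w + (8 - 1*10)) = (0 + 7)/(w + (8 - 10)) = 7/(w - 2) = 7/(-2 + w))
33595 + P(186, Q(5)) = 33595 + 7/(-2 + 5) = 33595 + 7/3 = 100792/3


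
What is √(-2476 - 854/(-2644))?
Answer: I*√4326701090/1322 ≈ 49.756*I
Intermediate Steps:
√(-2476 - 854/(-2644)) = √(-2476 - 854*(-1/2644)) = √(-2476 + 427/1322) = √(-3272845/1322) = I*√4326701090/1322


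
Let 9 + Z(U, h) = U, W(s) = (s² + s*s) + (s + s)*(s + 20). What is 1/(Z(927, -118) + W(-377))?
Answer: 1/554354 ≈ 1.8039e-6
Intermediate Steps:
W(s) = 2*s² + 2*s*(20 + s) (W(s) = (s² + s²) + (2*s)*(20 + s) = 2*s² + 2*s*(20 + s))
Z(U, h) = -9 + U
1/(Z(927, -118) + W(-377)) = 1/((-9 + 927) + 4*(-377)*(10 - 377)) = 1/(918 + 4*(-377)*(-367)) = 1/(918 + 553436) = 1/554354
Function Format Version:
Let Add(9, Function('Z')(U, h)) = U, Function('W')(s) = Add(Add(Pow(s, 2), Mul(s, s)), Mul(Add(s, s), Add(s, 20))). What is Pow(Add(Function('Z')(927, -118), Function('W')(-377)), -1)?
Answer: Rational(1, 554354) ≈ 1.8039e-6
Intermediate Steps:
Function('W')(s) = Add(Mul(2, Pow(s, 2)), Mul(2, s, Add(20, s))) (Function('W')(s) = Add(Add(Pow(s, 2), Pow(s, 2)), Mul(Mul(2, s), Add(20, s))) = Add(Mul(2, Pow(s, 2)), Mul(2, s, Add(20, s))))
Function('Z')(U, h) = Add(-9, U)
Pow(Add(Function('Z')(927, -118), Function('W')(-377)), -1) = Pow(Add(Add(-9, 927), Mul(4, -377, Add(10, -377))), -1) = Pow(Add(918, Mul(4, -377, -367)), -1) = Pow(Add(918, 553436), -1) = Pow(554354, -1) = Rational(1, 554354)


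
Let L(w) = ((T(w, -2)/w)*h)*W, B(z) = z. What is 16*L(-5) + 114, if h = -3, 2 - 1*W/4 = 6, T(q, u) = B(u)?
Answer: 2106/5 ≈ 421.20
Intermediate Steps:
T(q, u) = u
W = -16 (W = 8 - 4*6 = 8 - 24 = -16)
L(w) = -96/w (L(w) = (-2/w*(-3))*(-16) = (6/w)*(-16) = -96/w)
16*L(-5) + 114 = 16*(-96/(-5)) + 114 = 16*(-96*(-⅕)) + 114 = 16*(96/5) + 114 = 1536/5 + 114 = 2106/5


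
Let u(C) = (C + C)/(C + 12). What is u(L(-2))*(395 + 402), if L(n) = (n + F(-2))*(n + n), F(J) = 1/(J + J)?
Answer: 4782/7 ≈ 683.14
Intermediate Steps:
F(J) = 1/(2*J)
L(n) = 2*n*(-¼ + n) (L(n) = (n + (½)/(-2))*(n + n) = (n + (½)*(-½))*(2*n) = (n - ¼)*(2*n) = (-¼ + n)*(2*n) = 2*n*(-¼ + n))
u(C) = 2*C/(12 + C) (u(C) = (2*C)/(12 + C) = 2*C/(12 + C))
u(L(-2))*(395 + 402) = (2*((½)*(-2)*(-1 + 4*(-2)))/(12 + (½)*(-2)*(-1 + 4*(-2))))*(395 + 402) = (2*((½)*(-2)*(-1 - 8))/(12 + (½)*(-2)*(-1 - 8)))*797 = (2*((½)*(-2)*(-9))/(12 + (½)*(-2)*(-9)))*797 = (2*9/(12 + 9))*797 = (2*9/21)*797 = (2*9*(1/21))*797 = (6/7)*797 = 4782/7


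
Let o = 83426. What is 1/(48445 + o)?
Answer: 1/131871 ≈ 7.5832e-6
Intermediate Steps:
1/(48445 + o) = 1/(48445 + 83426) = 1/131871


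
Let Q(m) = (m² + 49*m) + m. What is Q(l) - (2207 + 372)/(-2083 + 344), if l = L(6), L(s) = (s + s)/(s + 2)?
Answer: 547667/6956 ≈ 78.733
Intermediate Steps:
L(s) = 2*s/(2 + s) (L(s) = (2*s)/(2 + s) = 2*s/(2 + s))
l = 3/2 (l = 2*6/(2 + 6) = 2*6/8 = 2*6*(⅛) = 3/2 ≈ 1.5000)
Q(m) = m² + 50*m
Q(l) - (2207 + 372)/(-2083 + 344) = 3*(50 + 3/2)/2 - (2207 + 372)/(-2083 + 344) = (3/2)*(103/2) - 2579/(-1739) = 309/4 - 2579*(-1)/1739 = 309/4 - 1*(-2579/1739) = 309/4 + 2579/1739 = 547667/6956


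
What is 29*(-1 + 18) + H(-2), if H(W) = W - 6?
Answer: 485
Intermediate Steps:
H(W) = -6 + W
29*(-1 + 18) + H(-2) = 29*(-1 + 18) + (-6 - 2) = 29*17 - 8 = 493 - 8 = 485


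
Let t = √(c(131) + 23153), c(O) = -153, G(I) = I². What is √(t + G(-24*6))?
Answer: √(20736 + 10*√230) ≈ 144.53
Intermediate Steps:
t = 10*√230 (t = √(-153 + 23153) = √23000 = 10*√230 ≈ 151.66)
√(t + G(-24*6)) = √(10*√230 + (-24*6)²) = √(10*√230 + (-144)²) = √(10*√230 + 20736) = √(20736 + 10*√230)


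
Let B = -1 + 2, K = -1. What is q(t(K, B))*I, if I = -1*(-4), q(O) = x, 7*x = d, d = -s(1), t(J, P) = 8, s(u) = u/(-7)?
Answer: 4/49 ≈ 0.081633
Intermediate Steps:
s(u) = -u/7 (s(u) = u*(-⅐) = -u/7)
B = 1
d = ⅐ (d = -(-1)/7 = -1*(-⅐) = ⅐ ≈ 0.14286)
x = 1/49 (x = (⅐)*(⅐) = 1/49 ≈ 0.020408)
q(O) = 1/49
I = 4
q(t(K, B))*I = (1/49)*4 = 4/49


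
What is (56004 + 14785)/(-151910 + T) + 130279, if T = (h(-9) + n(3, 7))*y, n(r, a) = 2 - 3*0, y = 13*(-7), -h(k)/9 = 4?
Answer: 19387528875/148816 ≈ 1.3028e+5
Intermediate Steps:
h(k) = -36 (h(k) = -9*4 = -36)
y = -91
n(r, a) = 2 (n(r, a) = 2 + 0 = 2)
T = 3094 (T = (-36 + 2)*(-91) = -34*(-91) = 3094)
(56004 + 14785)/(-151910 + T) + 130279 = (56004 + 14785)/(-151910 + 3094) + 130279 = 70789/(-148816) + 130279 = 70789*(-1/148816) + 130279 = -70789/148816 + 130279 = 19387528875/148816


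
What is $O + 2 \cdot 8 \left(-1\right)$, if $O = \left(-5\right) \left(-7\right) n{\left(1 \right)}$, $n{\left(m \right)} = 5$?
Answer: $159$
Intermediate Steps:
$O = 175$ ($O = \left(-5\right) \left(-7\right) 5 = 35 \cdot 5 = 175$)
$O + 2 \cdot 8 \left(-1\right) = 175 + 2 \cdot 8 \left(-1\right) = 175 + 16 \left(-1\right) = 175 - 16 = 159$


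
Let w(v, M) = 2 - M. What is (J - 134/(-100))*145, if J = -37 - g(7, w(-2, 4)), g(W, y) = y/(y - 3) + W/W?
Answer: -53737/10 ≈ -5373.7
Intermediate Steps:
g(W, y) = 1 + y/(-3 + y) (g(W, y) = y/(-3 + y) + 1 = 1 + y/(-3 + y))
J = -192/5 (J = -37 - (-3 + 2*(2 - 1*4))/(-3 + (2 - 1*4)) = -37 - (-3 + 2*(2 - 4))/(-3 + (2 - 4)) = -37 - (-3 + 2*(-2))/(-3 - 2) = -37 - (-3 - 4)/(-5) = -37 - (-1)*(-7)/5 = -37 - 1*7/5 = -37 - 7/5 = -192/5 ≈ -38.400)
(J - 134/(-100))*145 = (-192/5 - 134/(-100))*145 = (-192/5 - 134*(-1/100))*145 = (-192/5 + 67/50)*145 = -1853/50*145 = -53737/10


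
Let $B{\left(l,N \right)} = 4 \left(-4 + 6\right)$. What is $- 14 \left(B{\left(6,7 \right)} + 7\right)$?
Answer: $-210$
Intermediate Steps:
$B{\left(l,N \right)} = 8$ ($B{\left(l,N \right)} = 4 \cdot 2 = 8$)
$- 14 \left(B{\left(6,7 \right)} + 7\right) = - 14 \left(8 + 7\right) = \left(-14\right) 15 = -210$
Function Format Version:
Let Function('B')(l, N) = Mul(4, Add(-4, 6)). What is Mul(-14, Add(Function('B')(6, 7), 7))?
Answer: -210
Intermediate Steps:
Function('B')(l, N) = 8 (Function('B')(l, N) = Mul(4, 2) = 8)
Mul(-14, Add(Function('B')(6, 7), 7)) = Mul(-14, Add(8, 7)) = Mul(-14, 15) = -210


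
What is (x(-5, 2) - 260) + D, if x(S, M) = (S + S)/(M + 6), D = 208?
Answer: -213/4 ≈ -53.250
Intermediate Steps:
x(S, M) = 2*S/(6 + M) (x(S, M) = (2*S)/(6 + M) = 2*S/(6 + M))
(x(-5, 2) - 260) + D = (2*(-5)/(6 + 2) - 260) + 208 = (2*(-5)/8 - 260) + 208 = (2*(-5)*(1/8) - 260) + 208 = (-5/4 - 260) + 208 = -1045/4 + 208 = -213/4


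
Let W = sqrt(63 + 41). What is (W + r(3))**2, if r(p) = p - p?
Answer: 104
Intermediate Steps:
r(p) = 0
W = 2*sqrt(26) (W = sqrt(104) = 2*sqrt(26) ≈ 10.198)
(W + r(3))**2 = (2*sqrt(26) + 0)**2 = (2*sqrt(26))**2 = 104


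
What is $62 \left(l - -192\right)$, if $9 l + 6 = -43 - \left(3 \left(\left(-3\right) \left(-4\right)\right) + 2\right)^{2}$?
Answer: $\frac{14570}{9} \approx 1618.9$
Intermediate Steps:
$l = - \frac{1493}{9}$ ($l = - \frac{2}{3} + \frac{-43 - \left(3 \left(\left(-3\right) \left(-4\right)\right) + 2\right)^{2}}{9} = - \frac{2}{3} + \frac{-43 - \left(3 \cdot 12 + 2\right)^{2}}{9} = - \frac{2}{3} + \frac{-43 - \left(36 + 2\right)^{2}}{9} = - \frac{2}{3} + \frac{-43 - 38^{2}}{9} = - \frac{2}{3} + \frac{-43 - 1444}{9} = - \frac{2}{3} + \frac{1}{9} \left(-1487\right) = - \frac{2}{3} - \frac{1487}{9} = - \frac{1493}{9} \approx -165.89$)
$62 \left(l - -192\right) = 62 \left(- \frac{1493}{9} - -192\right) = 62 \left(- \frac{1493}{9} + 192\right) = 62 \cdot \frac{235}{9} = \frac{14570}{9}$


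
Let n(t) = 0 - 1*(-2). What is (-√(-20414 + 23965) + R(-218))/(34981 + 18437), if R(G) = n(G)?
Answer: 1/26709 - √3551/53418 ≈ -0.0010781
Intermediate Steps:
n(t) = 2 (n(t) = 0 + 2 = 2)
R(G) = 2
(-√(-20414 + 23965) + R(-218))/(34981 + 18437) = (-√(-20414 + 23965) + 2)/(34981 + 18437) = (-√3551 + 2)/53418 = (2 - √3551)*(1/53418) = 1/26709 - √3551/53418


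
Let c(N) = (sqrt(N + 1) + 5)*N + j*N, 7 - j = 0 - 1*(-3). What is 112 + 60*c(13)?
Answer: 7132 + 780*sqrt(14) ≈ 10051.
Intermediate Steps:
j = 4 (j = 7 - (0 - 1*(-3)) = 7 - (0 + 3) = 7 - 1*3 = 7 - 3 = 4)
c(N) = 4*N + N*(5 + sqrt(1 + N)) (c(N) = (sqrt(N + 1) + 5)*N + 4*N = (sqrt(1 + N) + 5)*N + 4*N = (5 + sqrt(1 + N))*N + 4*N = N*(5 + sqrt(1 + N)) + 4*N = 4*N + N*(5 + sqrt(1 + N)))
112 + 60*c(13) = 112 + 60*(13*(9 + sqrt(1 + 13))) = 112 + 60*(13*(9 + sqrt(14))) = 112 + 60*(117 + 13*sqrt(14)) = 112 + (7020 + 780*sqrt(14)) = 7132 + 780*sqrt(14)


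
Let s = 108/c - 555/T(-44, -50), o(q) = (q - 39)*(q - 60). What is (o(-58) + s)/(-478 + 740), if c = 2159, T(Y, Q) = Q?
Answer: 247359869/5656580 ≈ 43.730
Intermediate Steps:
o(q) = (-60 + q)*(-39 + q) (o(q) = (-39 + q)*(-60 + q) = (-60 + q)*(-39 + q))
s = 240729/21590 (s = 108/2159 - 555/(-50) = 108*(1/2159) - 555*(-1/50) = 108/2159 + 111/10 = 240729/21590 ≈ 11.150)
(o(-58) + s)/(-478 + 740) = ((2340 + (-58)**2 - 99*(-58)) + 240729/21590)/(-478 + 740) = ((2340 + 3364 + 5742) + 240729/21590)/262 = (11446 + 240729/21590)*(1/262) = (247359869/21590)*(1/262) = 247359869/5656580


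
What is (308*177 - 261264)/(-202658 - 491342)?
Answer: 51687/173500 ≈ 0.29791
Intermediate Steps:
(308*177 - 261264)/(-202658 - 491342) = (54516 - 261264)/(-694000) = -206748*(-1/694000) = 51687/173500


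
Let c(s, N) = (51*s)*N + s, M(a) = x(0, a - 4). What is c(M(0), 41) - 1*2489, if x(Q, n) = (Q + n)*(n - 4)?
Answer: 64455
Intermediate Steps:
x(Q, n) = (-4 + n)*(Q + n) (x(Q, n) = (Q + n)*(-4 + n) = (-4 + n)*(Q + n))
M(a) = 16 + (-4 + a)² - 4*a (M(a) = (a - 4)² - 4*0 - 4*(a - 4) + 0*(a - 4) = (-4 + a)² + 0 - 4*(-4 + a) + 0*(-4 + a) = (-4 + a)² + 0 + (16 - 4*a) + 0 = 16 + (-4 + a)² - 4*a)
c(s, N) = s + 51*N*s (c(s, N) = 51*N*s + s = s + 51*N*s)
c(M(0), 41) - 1*2489 = (32 + 0² - 12*0)*(1 + 51*41) - 1*2489 = (32 + 0 + 0)*(1 + 2091) - 2489 = 32*2092 - 2489 = 66944 - 2489 = 64455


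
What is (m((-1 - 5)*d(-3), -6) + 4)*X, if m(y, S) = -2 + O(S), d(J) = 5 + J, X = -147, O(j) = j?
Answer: 588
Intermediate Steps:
m(y, S) = -2 + S
(m((-1 - 5)*d(-3), -6) + 4)*X = ((-2 - 6) + 4)*(-147) = (-8 + 4)*(-147) = -4*(-147) = 588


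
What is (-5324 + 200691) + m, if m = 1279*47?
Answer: 255480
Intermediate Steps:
m = 60113
(-5324 + 200691) + m = (-5324 + 200691) + 60113 = 195367 + 60113 = 255480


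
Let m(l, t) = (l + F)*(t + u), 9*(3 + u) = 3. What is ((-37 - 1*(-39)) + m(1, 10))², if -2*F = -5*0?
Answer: 784/9 ≈ 87.111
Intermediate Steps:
F = 0 (F = -(-5)*0/2 = -½*0 = 0)
u = -8/3 (u = -3 + (⅑)*3 = -3 + ⅓ = -8/3 ≈ -2.6667)
m(l, t) = l*(-8/3 + t) (m(l, t) = (l + 0)*(t - 8/3) = l*(-8/3 + t))
((-37 - 1*(-39)) + m(1, 10))² = ((-37 - 1*(-39)) + (⅓)*1*(-8 + 3*10))² = ((-37 + 39) + (⅓)*1*(-8 + 30))² = (2 + (⅓)*1*22)² = (2 + 22/3)² = (28/3)² = 784/9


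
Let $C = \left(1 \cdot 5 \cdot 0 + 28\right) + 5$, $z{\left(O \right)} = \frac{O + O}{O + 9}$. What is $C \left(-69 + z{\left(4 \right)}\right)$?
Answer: $- \frac{29337}{13} \approx -2256.7$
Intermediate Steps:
$z{\left(O \right)} = \frac{2 O}{9 + O}$
$C = 33$ ($C = \left(5 \cdot 0 + 28\right) + 5 = \left(0 + 28\right) + 5 = 28 + 5 = 33$)
$C \left(-69 + z{\left(4 \right)}\right) = 33 \left(-69 + 2 \cdot 4 \frac{1}{9 + 4}\right) = 33 \left(-69 + 2 \cdot 4 \cdot \frac{1}{13}\right) = 33 \left(-69 + \frac{8}{13}\right) = 33 \left(- \frac{889}{13}\right) = - \frac{29337}{13}$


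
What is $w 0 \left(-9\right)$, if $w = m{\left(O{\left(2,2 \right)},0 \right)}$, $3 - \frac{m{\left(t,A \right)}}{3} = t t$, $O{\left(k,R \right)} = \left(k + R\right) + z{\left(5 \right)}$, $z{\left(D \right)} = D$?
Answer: $0$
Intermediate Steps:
$O{\left(k,R \right)} = 5 + R + k$ ($O{\left(k,R \right)} = \left(k + R\right) + 5 = \left(R + k\right) + 5 = 5 + R + k$)
$m{\left(t,A \right)} = 9 - 3 t^{2}$ ($m{\left(t,A \right)} = 9 - 3 t t = 9 - 3 t^{2}$)
$w = -234$ ($w = 9 - 3 \left(5 + 2 + 2\right)^{2} = 9 - 3 \cdot 9^{2} = 9 - 243 = -234$)
$w 0 \left(-9\right) = - 234 \cdot 0 \left(-9\right) = \left(-234\right) 0 = 0$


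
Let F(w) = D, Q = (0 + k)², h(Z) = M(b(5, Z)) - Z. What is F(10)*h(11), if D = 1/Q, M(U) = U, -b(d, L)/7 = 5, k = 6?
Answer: -23/18 ≈ -1.2778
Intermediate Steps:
b(d, L) = -35 (b(d, L) = -7*5 = -35)
h(Z) = -35 - Z
Q = 36 (Q = (0 + 6)² = 6² = 36)
D = 1/36 ≈ 0.027778
F(w) = 1/36
F(10)*h(11) = (-35 - 1*11)/36 = (-35 - 11)/36 = (1/36)*(-46) = -23/18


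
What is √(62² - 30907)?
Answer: 3*I*√3007 ≈ 164.51*I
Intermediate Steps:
√(62² - 30907) = √(3844 - 30907) = √(-27063) = 3*I*√3007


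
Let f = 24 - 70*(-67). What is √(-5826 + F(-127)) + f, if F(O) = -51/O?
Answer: 4714 + 7*I*√1917573/127 ≈ 4714.0 + 76.326*I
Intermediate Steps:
f = 4714 (f = 24 + 4690 = 4714)
√(-5826 + F(-127)) + f = √(-5826 - 51/(-127)) + 4714 = √(-5826 - 51*(-1/127)) + 4714 = √(-5826 + 51/127) + 4714 = √(-739851/127) + 4714 = 7*I*√1917573/127 + 4714 = 4714 + 7*I*√1917573/127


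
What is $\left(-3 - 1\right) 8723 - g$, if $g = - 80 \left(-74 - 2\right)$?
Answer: $-40972$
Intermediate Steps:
$g = 6080$ ($g = \left(-80\right) \left(-76\right) = 6080$)
$\left(-3 - 1\right) 8723 - g = \left(-3 - 1\right) 8723 - 6080 = \left(-4\right) 8723 - 6080 = -34892 - 6080 = -40972$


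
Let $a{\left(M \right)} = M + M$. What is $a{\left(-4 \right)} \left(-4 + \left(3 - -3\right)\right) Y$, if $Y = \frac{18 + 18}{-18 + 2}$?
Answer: $36$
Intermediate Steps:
$a{\left(M \right)} = 2 M$
$Y = - \frac{9}{4}$ ($Y = \frac{36}{-16} = 36 \left(- \frac{1}{16}\right) = - \frac{9}{4} \approx -2.25$)
$a{\left(-4 \right)} \left(-4 + \left(3 - -3\right)\right) Y = 2 \left(-4\right) \left(-4 + \left(3 - -3\right)\right) \left(- \frac{9}{4}\right) = - 8 \left(-4 + \left(3 + 3\right)\right) \left(- \frac{9}{4}\right) = - 8 \left(-4 + 6\right) \left(- \frac{9}{4}\right) = \left(-8\right) 2 \left(- \frac{9}{4}\right) = \left(-16\right) \left(- \frac{9}{4}\right) = 36$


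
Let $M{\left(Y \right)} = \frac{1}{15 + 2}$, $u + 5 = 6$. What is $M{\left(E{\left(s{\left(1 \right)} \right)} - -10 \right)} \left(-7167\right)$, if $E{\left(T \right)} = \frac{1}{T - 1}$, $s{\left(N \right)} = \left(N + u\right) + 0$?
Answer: $- \frac{7167}{17} \approx -421.59$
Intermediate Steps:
$u = 1$ ($u = -5 + 6 = 1$)
$s{\left(N \right)} = 1 + N$ ($s{\left(N \right)} = \left(N + 1\right) + 0 = \left(1 + N\right) + 0 = 1 + N$)
$E{\left(T \right)} = \frac{1}{-1 + T}$
$M{\left(Y \right)} = \frac{1}{17}$
$M{\left(E{\left(s{\left(1 \right)} \right)} - -10 \right)} \left(-7167\right) = \frac{1}{17} \left(-7167\right) = - \frac{7167}{17}$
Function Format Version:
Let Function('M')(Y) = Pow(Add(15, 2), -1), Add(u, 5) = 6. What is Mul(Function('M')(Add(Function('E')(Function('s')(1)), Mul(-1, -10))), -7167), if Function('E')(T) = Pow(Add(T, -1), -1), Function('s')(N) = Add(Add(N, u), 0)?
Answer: Rational(-7167, 17) ≈ -421.59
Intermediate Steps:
u = 1 (u = Add(-5, 6) = 1)
Function('s')(N) = Add(1, N) (Function('s')(N) = Add(Add(N, 1), 0) = Add(Add(1, N), 0) = Add(1, N))
Function('E')(T) = Pow(Add(-1, T), -1)
Function('M')(Y) = Rational(1, 17) (Function('M')(Y) = Pow(17, -1) = Rational(1, 17))
Mul(Function('M')(Add(Function('E')(Function('s')(1)), Mul(-1, -10))), -7167) = Mul(Rational(1, 17), -7167) = Rational(-7167, 17)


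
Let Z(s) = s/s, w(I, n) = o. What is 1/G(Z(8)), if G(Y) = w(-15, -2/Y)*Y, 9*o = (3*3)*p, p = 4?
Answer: ¼ ≈ 0.25000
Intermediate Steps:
o = 4 (o = ((3*3)*4)/9 = (9*4)/9 = (⅑)*36 = 4)
w(I, n) = 4
Z(s) = 1
G(Y) = 4*Y
1/G(Z(8)) = 1/(4*1) = 1/4 = ¼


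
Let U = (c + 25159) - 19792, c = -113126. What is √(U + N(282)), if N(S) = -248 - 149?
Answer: 2*I*√27039 ≈ 328.87*I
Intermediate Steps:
N(S) = -397
U = -107759 (U = (-113126 + 25159) - 19792 = -87967 - 19792 = -107759)
√(U + N(282)) = √(-107759 - 397) = √(-108156) = 2*I*√27039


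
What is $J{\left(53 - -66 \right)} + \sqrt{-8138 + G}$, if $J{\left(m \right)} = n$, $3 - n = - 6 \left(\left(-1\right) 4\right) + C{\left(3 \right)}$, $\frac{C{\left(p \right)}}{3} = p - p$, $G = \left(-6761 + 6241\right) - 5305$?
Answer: $-21 + i \sqrt{13963} \approx -21.0 + 118.17 i$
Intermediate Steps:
$G = -5825$ ($G = -520 - 5305 = -5825$)
$C{\left(p \right)} = 0$ ($C{\left(p \right)} = 3 \left(p - p\right) = 3 \cdot 0 = 0$)
$n = -21$ ($n = 3 - \left(- 6 \left(\left(-1\right) 4\right) + 0\right) = 3 - \left(\left(-6\right) \left(-4\right) + 0\right) = 3 - \left(24 + 0\right) = 3 - 24 = -21$)
$J{\left(m \right)} = -21$
$J{\left(53 - -66 \right)} + \sqrt{-8138 + G} = -21 + \sqrt{-8138 - 5825} = -21 + \sqrt{-13963} = -21 + i \sqrt{13963}$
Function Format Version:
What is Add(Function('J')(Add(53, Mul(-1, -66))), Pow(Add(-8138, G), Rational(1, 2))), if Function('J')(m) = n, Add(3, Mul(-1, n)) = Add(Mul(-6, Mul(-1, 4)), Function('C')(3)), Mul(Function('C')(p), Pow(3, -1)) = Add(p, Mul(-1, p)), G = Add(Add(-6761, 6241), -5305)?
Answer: Add(-21, Mul(I, Pow(13963, Rational(1, 2)))) ≈ Add(-21.000, Mul(118.17, I))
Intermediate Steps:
G = -5825 (G = Add(-520, -5305) = -5825)
Function('C')(p) = 0 (Function('C')(p) = Mul(3, Add(p, Mul(-1, p))) = Mul(3, 0) = 0)
n = -21 (n = Add(3, Mul(-1, Add(Mul(-6, Mul(-1, 4)), 0))) = Add(3, Mul(-1, Add(Mul(-6, -4), 0))) = Add(3, Mul(-1, Add(24, 0))) = Add(3, Mul(-1, 24)) = Add(3, -24) = -21)
Function('J')(m) = -21
Add(Function('J')(Add(53, Mul(-1, -66))), Pow(Add(-8138, G), Rational(1, 2))) = Add(-21, Pow(Add(-8138, -5825), Rational(1, 2))) = Add(-21, Pow(-13963, Rational(1, 2))) = Add(-21, Mul(I, Pow(13963, Rational(1, 2))))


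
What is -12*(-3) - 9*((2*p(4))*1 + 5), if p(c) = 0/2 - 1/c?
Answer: -9/2 ≈ -4.5000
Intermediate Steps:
p(c) = -1/c (p(c) = 0*(1/2) - 1/c = 0 - 1/c = -1/c)
-12*(-3) - 9*((2*p(4))*1 + 5) = -12*(-3) - 9*((2*(-1/4))*1 + 5) = 36 - 9*((2*(-1*1/4))*1 + 5) = 36 - 9*((2*(-1/4))*1 + 5) = 36 - 9*(-1/2*1 + 5) = 36 - 9*(-1/2 + 5) = 36 - 9*9/2 = 36 - 1*81/2 = 36 - 81/2 = -9/2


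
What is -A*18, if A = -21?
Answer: 378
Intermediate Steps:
-A*18 = -1*(-21)*18 = 21*18 = 378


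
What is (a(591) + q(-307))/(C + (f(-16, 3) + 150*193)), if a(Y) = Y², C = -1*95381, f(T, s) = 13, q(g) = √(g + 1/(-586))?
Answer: -349281/66418 - I*√105423158/38920948 ≈ -5.2588 - 0.00026381*I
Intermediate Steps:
q(g) = √(-1/586 + g) (q(g) = √(g - 1/586) = √(-1/586 + g))
C = -95381
(a(591) + q(-307))/(C + (f(-16, 3) + 150*193)) = (591² + √(-586 + 343396*(-307))/586)/(-95381 + (13 + 150*193)) = (349281 + √(-586 - 105422572)/586)/(-95381 + (13 + 28950)) = (349281 + √(-105423158)/586)/(-95381 + 28963) = (349281 + (I*√105423158)/586)/(-66418) = (349281 + I*√105423158/586)*(-1/66418) = -349281/66418 - I*√105423158/38920948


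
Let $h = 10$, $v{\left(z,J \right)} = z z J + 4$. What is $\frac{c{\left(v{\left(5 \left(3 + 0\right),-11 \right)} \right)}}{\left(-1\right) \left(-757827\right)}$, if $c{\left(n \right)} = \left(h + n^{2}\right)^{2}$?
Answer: $\frac{37281416434201}{757827} \approx 4.9195 \cdot 10^{7}$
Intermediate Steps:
$v{\left(z,J \right)} = 4 + J z^{2}$ ($v{\left(z,J \right)} = z^{2} J + 4 = J z^{2} + 4 = 4 + J z^{2}$)
$c{\left(n \right)} = \left(10 + n^{2}\right)^{2}$
$\frac{c{\left(v{\left(5 \left(3 + 0\right),-11 \right)} \right)}}{\left(-1\right) \left(-757827\right)} = \frac{\left(10 + \left(4 - 11 \left(5 \left(3 + 0\right)\right)^{2}\right)^{2}\right)^{2}}{\left(-1\right) \left(-757827\right)} = \frac{\left(10 + \left(4 - 11 \left(5 \cdot 3\right)^{2}\right)^{2}\right)^{2}}{757827} = \left(10 + \left(4 - 11 \cdot 15^{2}\right)^{2}\right)^{2} \cdot \frac{1}{757827} = \left(10 + \left(4 - 2475\right)^{2}\right)^{2} \cdot \frac{1}{757827} = \left(10 + \left(-2471\right)^{2}\right)^{2} \cdot \frac{1}{757827} = \left(10 + 6105841\right)^{2} \cdot \frac{1}{757827} = 6105851^{2} \cdot \frac{1}{757827} = 37281416434201 \cdot \frac{1}{757827} = \frac{37281416434201}{757827}$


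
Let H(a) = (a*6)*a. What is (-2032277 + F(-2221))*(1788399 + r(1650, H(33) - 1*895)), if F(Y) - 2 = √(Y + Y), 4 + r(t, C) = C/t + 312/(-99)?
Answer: -79959241765333/22 + 2950852189*I*√4442/1650 ≈ -3.6345e+12 + 1.1919e+8*I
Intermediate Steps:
H(a) = 6*a² (H(a) = (6*a)*a = 6*a²)
r(t, C) = -236/33 + C/t (r(t, C) = -4 + (C/t + 312/(-99)) = -4 + (C/t + 312*(-1/99)) = -4 + (C/t - 104/33) = -4 + (-104/33 + C/t) = -236/33 + C/t)
F(Y) = 2 + √2*√Y (F(Y) = 2 + √(Y + Y) = 2 + √(2*Y) = 2 + √2*√Y)
(-2032277 + F(-2221))*(1788399 + r(1650, H(33) - 1*895)) = (-2032277 + (2 + √2*√(-2221)))*(1788399 + (-236/33 + (6*33² - 1*895)/1650)) = (-2032277 + (2 + √2*(I*√2221)))*(1788399 + (-236/33 + (6*1089 - 895)*(1/1650))) = (-2032277 + (2 + I*√4442))*(1788399 + (-236/33 + (6534 - 895)*(1/1650))) = (-2032275 + I*√4442)*(1788399 + (-236/33 + 5639*(1/1650))) = (-2032275 + I*√4442)*(1788399 + (-236/33 + 5639/1650)) = (-2032275 + I*√4442)*(1788399 - 6161/1650) = (-2032275 + I*√4442)*(2950852189/1650) = -79959241765333/22 + 2950852189*I*√4442/1650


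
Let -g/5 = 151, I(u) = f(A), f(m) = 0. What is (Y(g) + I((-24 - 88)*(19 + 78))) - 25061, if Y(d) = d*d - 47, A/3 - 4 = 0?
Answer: 544917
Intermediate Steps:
A = 12 (A = 12 + 3*0 = 12 + 0 = 12)
I(u) = 0
g = -755 (g = -5*151 = -755)
Y(d) = -47 + d² (Y(d) = d² - 47 = -47 + d²)
(Y(g) + I((-24 - 88)*(19 + 78))) - 25061 = ((-47 + (-755)²) + 0) - 25061 = ((-47 + 570025) + 0) - 25061 = (569978 + 0) - 25061 = 569978 - 25061 = 544917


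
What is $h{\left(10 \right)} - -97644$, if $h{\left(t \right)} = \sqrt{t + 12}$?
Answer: $97644 + \sqrt{22} \approx 97649.0$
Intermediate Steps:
$h{\left(t \right)} = \sqrt{12 + t}$
$h{\left(10 \right)} - -97644 = \sqrt{12 + 10} - -97644 = \sqrt{22} + 97644 = 97644 + \sqrt{22}$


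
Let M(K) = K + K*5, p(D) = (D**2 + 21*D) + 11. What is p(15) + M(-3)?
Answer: 533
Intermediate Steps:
p(D) = 11 + D**2 + 21*D
M(K) = 6*K (M(K) = K + 5*K = 6*K)
p(15) + M(-3) = (11 + 15**2 + 21*15) + 6*(-3) = (11 + 225 + 315) - 18 = 551 - 18 = 533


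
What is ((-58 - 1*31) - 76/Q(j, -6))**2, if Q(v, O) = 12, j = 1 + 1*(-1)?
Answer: 81796/9 ≈ 9088.4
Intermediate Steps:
j = 0 (j = 1 - 1 = 0)
((-58 - 1*31) - 76/Q(j, -6))**2 = ((-58 - 1*31) - 76/12)**2 = ((-58 - 31) - 76*1/12)**2 = (-89 - 19/3)**2 = (-286/3)**2 = 81796/9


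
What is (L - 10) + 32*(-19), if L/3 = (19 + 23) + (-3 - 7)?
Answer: -522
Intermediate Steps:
L = 96 (L = 3*((19 + 23) + (-3 - 7)) = 3*(42 - 10) = 3*32 = 96)
(L - 10) + 32*(-19) = (96 - 10) + 32*(-19) = 86 - 608 = -522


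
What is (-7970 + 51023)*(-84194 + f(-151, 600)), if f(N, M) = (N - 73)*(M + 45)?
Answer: -9845101722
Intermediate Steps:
f(N, M) = (-73 + N)*(45 + M)
(-7970 + 51023)*(-84194 + f(-151, 600)) = (-7970 + 51023)*(-84194 + (-3285 - 73*600 + 45*(-151) + 600*(-151))) = 43053*(-84194 + (-3285 - 43800 - 6795 - 90600)) = 43053*(-84194 - 144480) = 43053*(-228674) = -9845101722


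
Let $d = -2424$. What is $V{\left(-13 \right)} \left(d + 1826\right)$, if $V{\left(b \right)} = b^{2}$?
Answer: $-101062$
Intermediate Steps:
$V{\left(-13 \right)} \left(d + 1826\right) = \left(-13\right)^{2} \left(-2424 + 1826\right) = 169 \left(-598\right) = -101062$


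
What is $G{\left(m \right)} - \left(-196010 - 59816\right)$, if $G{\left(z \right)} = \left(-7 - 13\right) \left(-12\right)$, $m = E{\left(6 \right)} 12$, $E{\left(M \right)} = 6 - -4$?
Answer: $256066$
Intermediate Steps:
$E{\left(M \right)} = 10$ ($E{\left(M \right)} = 6 + 4 = 10$)
$m = 120$ ($m = 10 \cdot 12 = 120$)
$G{\left(z \right)} = 240$ ($G{\left(z \right)} = \left(-20\right) \left(-12\right) = 240$)
$G{\left(m \right)} - \left(-196010 - 59816\right) = 240 - \left(-196010 - 59816\right) = 240 - -255826 = 240 + 255826 = 256066$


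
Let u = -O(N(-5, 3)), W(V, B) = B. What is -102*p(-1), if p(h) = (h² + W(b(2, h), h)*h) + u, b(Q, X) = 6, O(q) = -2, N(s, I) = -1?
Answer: -408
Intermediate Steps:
u = 2 (u = -1*(-2) = 2)
p(h) = 2 + 2*h² (p(h) = (h² + h*h) + 2 = (h² + h²) + 2 = 2*h² + 2 = 2 + 2*h²)
-102*p(-1) = -102*(2 + 2*(-1)²) = -102*(2 + 2*1) = -102*(2 + 2) = -102*4 = -408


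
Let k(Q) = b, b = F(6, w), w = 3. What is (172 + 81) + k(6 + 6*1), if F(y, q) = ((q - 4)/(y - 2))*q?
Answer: 1009/4 ≈ 252.25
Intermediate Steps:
F(y, q) = q*(-4 + q)/(-2 + y) (F(y, q) = ((-4 + q)/(-2 + y))*q = q*(-4 + q)/(-2 + y))
b = -3/4 (b = 3*(-4 + 3)/(-2 + 6) = 3*(-1)/4 = 3*(1/4)*(-1) = -3/4 ≈ -0.75000)
k(Q) = -3/4
(172 + 81) + k(6 + 6*1) = (172 + 81) - 3/4 = 253 - 3/4 = 1009/4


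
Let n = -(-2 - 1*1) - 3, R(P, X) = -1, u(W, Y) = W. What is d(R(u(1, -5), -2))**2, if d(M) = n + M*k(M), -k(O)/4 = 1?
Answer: 16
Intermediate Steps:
k(O) = -4 (k(O) = -4*1 = -4)
n = 0 (n = -(-2 - 1) - 3 = -1*(-3) - 3 = 3 - 3 = 0)
d(M) = -4*M (d(M) = 0 + M*(-4) = 0 - 4*M = -4*M)
d(R(u(1, -5), -2))**2 = (-4*(-1))**2 = 4**2 = 16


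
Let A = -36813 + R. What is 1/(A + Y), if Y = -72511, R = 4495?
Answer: -1/104829 ≈ -9.5393e-6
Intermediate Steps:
A = -32318 (A = -36813 + 4495 = -32318)
1/(A + Y) = 1/(-32318 - 72511) = 1/(-104829) = -1/104829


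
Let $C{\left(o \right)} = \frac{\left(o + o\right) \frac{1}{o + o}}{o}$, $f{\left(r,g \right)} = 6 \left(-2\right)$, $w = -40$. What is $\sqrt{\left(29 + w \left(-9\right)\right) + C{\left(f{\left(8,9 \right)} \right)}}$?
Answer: $\frac{\sqrt{14001}}{6} \approx 19.721$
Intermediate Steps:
$f{\left(r,g \right)} = -12$
$C{\left(o \right)} = \frac{1}{o}$ ($C{\left(o \right)} = \frac{2 o \frac{1}{2 o}}{o} = 1 \frac{1}{o} = \frac{1}{o}$)
$\sqrt{\left(29 + w \left(-9\right)\right) + C{\left(f{\left(8,9 \right)} \right)}} = \sqrt{\left(29 - -360\right) + \frac{1}{-12}} = \sqrt{\left(29 + 360\right) - \frac{1}{12}} = \sqrt{389 - \frac{1}{12}} = \sqrt{\frac{4667}{12}} = \frac{\sqrt{14001}}{6}$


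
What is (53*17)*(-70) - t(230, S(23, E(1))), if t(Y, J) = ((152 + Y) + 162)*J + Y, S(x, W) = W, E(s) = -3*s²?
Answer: -61668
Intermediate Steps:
t(Y, J) = Y + J*(314 + Y) (t(Y, J) = (314 + Y)*J + Y = J*(314 + Y) + Y = Y + J*(314 + Y))
(53*17)*(-70) - t(230, S(23, E(1))) = (53*17)*(-70) - (230 + 314*(-3*1²) - 3*1²*230) = 901*(-70) - (230 + 314*(-3*1) - 3*1*230) = -63070 - (230 + 314*(-3) - 3*230) = -63070 - (230 - 942 - 690) = -63070 - 1*(-1402) = -63070 + 1402 = -61668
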